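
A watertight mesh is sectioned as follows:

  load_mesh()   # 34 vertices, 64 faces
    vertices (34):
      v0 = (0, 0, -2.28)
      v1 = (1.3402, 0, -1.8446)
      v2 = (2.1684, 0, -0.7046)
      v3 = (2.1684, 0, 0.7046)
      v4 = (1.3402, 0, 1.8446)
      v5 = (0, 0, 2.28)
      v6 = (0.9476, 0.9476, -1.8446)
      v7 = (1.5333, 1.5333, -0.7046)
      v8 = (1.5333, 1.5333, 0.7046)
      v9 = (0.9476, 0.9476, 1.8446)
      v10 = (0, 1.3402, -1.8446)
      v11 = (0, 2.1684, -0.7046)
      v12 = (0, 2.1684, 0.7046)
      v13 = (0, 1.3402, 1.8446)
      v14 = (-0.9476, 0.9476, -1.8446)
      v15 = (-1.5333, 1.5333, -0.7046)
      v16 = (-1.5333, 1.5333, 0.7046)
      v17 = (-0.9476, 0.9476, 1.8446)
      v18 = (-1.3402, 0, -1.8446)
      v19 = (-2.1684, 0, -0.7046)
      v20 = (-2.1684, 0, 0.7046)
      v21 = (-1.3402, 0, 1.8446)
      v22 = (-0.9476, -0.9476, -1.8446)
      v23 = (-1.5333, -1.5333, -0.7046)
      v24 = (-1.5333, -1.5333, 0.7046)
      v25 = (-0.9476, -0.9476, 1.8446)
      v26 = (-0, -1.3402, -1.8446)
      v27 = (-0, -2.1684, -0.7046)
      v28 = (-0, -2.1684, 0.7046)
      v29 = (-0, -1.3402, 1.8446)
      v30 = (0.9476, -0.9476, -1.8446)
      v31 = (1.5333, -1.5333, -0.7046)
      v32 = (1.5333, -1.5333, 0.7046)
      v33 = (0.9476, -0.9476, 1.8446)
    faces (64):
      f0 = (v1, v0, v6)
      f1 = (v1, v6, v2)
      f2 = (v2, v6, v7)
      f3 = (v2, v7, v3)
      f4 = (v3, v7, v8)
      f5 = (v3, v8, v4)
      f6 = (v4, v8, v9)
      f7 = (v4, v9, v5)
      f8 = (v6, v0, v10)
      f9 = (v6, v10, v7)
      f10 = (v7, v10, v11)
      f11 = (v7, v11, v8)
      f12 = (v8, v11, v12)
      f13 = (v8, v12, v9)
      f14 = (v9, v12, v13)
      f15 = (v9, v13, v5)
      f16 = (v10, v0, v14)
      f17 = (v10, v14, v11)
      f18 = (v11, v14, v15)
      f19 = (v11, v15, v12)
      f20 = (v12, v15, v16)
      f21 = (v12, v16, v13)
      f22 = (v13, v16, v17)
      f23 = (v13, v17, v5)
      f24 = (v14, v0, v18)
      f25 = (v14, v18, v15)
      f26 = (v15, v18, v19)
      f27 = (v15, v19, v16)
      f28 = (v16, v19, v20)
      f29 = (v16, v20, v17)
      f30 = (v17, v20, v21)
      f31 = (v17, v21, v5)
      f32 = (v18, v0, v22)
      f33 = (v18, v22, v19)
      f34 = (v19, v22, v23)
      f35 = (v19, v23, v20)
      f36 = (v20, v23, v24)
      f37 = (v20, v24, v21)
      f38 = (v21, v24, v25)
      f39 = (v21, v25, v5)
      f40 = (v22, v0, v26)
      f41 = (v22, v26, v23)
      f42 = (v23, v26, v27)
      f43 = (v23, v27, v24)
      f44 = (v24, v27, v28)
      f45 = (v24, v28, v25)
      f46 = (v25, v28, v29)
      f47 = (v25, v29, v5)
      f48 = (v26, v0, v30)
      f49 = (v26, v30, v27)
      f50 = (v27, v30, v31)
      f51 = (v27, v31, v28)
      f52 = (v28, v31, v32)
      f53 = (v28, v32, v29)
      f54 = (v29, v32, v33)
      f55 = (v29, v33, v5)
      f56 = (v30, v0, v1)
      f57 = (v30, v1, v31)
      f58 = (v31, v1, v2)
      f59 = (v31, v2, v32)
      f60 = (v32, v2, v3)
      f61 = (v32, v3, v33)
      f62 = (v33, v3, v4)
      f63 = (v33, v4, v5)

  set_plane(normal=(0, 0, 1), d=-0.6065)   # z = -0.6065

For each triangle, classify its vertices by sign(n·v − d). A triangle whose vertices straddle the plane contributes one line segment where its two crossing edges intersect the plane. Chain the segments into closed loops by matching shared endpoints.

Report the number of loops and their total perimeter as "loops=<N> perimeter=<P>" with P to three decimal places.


loops=1 perimeter=13.277

Straddling triangles (16 of 64):
  (v2,v7,v3) [--+] → (1.57751, 1.42656, -0.6065)–(2.1684, 0, -0.6065)  len=1.5441
  (v3,v7,v8) [+-+] → (1.57751, 1.42656, -0.6065)–(1.5333, 1.5333, -0.6065)  len=0.1155
  (v7,v11,v8) [--+] → (0.106739, 2.12419, -0.6065)–(1.5333, 1.5333, -0.6065)  len=1.5441
  (v8,v11,v12) [+-+] → (0.106739, 2.12419, -0.6065)–(0, 2.1684, -0.6065)  len=0.1155
  (v11,v15,v12) [--+] → (-1.42656, 1.57751, -0.6065)–(0, 2.1684, -0.6065)  len=1.5441
  (v12,v15,v16) [+-+] → (-1.42656, 1.57751, -0.6065)–(-1.5333, 1.5333, -0.6065)  len=0.1155
  (v15,v19,v16) [--+] → (-2.12419, 0.106739, -0.6065)–(-1.5333, 1.5333, -0.6065)  len=1.5441
  (v16,v19,v20) [+-+] → (-2.12419, 0.106739, -0.6065)–(-2.1684, 0, -0.6065)  len=0.1155
  (v19,v23,v20) [--+] → (-1.57751, -1.42656, -0.6065)–(-2.1684, 0, -0.6065)  len=1.5441
  (v20,v23,v24) [+-+] → (-1.57751, -1.42656, -0.6065)–(-1.5333, -1.5333, -0.6065)  len=0.1155
  (v23,v27,v24) [--+] → (-0.106739, -2.12419, -0.6065)–(-1.5333, -1.5333, -0.6065)  len=1.5441
  (v24,v27,v28) [+-+] → (-0.106739, -2.12419, -0.6065)–(0, -2.1684, -0.6065)  len=0.1155
  (v27,v31,v28) [--+] → (1.42656, -1.57751, -0.6065)–(0, -2.1684, -0.6065)  len=1.5441
  (v28,v31,v32) [+-+] → (1.42656, -1.57751, -0.6065)–(1.5333, -1.5333, -0.6065)  len=0.1155
  (v31,v2,v32) [--+] → (2.12419, -0.106739, -0.6065)–(1.5333, -1.5333, -0.6065)  len=1.5441
  (v32,v2,v3) [+-+] → (2.12419, -0.106739, -0.6065)–(2.1684, 0, -0.6065)  len=0.1155

Chained into 1 loop(s):
  loop 1: 16 segments, perimeter = 13.2770
Total perimeter = 13.277


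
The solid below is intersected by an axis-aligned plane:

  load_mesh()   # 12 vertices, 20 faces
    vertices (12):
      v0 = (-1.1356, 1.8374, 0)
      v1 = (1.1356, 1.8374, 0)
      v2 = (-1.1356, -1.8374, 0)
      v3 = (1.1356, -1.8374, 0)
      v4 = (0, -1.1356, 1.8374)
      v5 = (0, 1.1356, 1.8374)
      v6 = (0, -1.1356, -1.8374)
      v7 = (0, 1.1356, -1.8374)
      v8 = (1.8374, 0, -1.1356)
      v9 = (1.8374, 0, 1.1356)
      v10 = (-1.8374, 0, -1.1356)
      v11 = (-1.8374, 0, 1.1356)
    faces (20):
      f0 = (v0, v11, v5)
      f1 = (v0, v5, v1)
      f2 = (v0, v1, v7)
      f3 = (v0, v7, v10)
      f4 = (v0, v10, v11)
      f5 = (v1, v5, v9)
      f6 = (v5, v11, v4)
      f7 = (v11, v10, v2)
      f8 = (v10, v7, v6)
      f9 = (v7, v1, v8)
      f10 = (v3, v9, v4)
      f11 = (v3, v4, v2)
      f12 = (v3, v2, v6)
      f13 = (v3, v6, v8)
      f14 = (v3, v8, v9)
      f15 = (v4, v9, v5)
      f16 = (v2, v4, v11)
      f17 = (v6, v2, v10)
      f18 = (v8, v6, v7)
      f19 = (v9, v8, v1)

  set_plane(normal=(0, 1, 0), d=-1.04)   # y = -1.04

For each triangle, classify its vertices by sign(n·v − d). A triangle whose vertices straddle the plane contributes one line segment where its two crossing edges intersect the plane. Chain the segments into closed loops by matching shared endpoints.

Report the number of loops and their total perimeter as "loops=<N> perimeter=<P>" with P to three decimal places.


loops=1 perimeter=9.905

Straddling triangles (10 of 20):
  (v5,v11,v4) [++-] → (-0.154681, -1.04, 1.77832)–(0, -1.04, 1.8374)  len=0.1656
  (v11,v10,v2) [++-] → (-1.44017, -1.04, -0.492831)–(-1.44017, -1.04, 0.492831)  len=0.9857
  (v10,v7,v6) [++-] → (0, -1.04, -1.8374)–(-0.154681, -1.04, -1.77832)  len=0.1656
  (v3,v9,v4) [-+-] → (1.44017, -1.04, 0.492831)–(0.154681, -1.04, 1.77832)  len=1.8180
  (v3,v6,v8) [--+] → (0.154681, -1.04, -1.77832)–(1.44017, -1.04, -0.492831)  len=1.8180
  (v3,v8,v9) [-++] → (1.44017, -1.04, -0.492831)–(1.44017, -1.04, 0.492831)  len=0.9857
  (v4,v9,v5) [-++] → (0.154681, -1.04, 1.77832)–(0, -1.04, 1.8374)  len=0.1656
  (v2,v4,v11) [--+] → (-0.154681, -1.04, 1.77832)–(-1.44017, -1.04, 0.492831)  len=1.8180
  (v6,v2,v10) [--+] → (-1.44017, -1.04, -0.492831)–(-0.154681, -1.04, -1.77832)  len=1.8180
  (v8,v6,v7) [+-+] → (0.154681, -1.04, -1.77832)–(0, -1.04, -1.8374)  len=0.1656

Chained into 1 loop(s):
  loop 1: 10 segments, perimeter = 9.9055
Total perimeter = 9.905


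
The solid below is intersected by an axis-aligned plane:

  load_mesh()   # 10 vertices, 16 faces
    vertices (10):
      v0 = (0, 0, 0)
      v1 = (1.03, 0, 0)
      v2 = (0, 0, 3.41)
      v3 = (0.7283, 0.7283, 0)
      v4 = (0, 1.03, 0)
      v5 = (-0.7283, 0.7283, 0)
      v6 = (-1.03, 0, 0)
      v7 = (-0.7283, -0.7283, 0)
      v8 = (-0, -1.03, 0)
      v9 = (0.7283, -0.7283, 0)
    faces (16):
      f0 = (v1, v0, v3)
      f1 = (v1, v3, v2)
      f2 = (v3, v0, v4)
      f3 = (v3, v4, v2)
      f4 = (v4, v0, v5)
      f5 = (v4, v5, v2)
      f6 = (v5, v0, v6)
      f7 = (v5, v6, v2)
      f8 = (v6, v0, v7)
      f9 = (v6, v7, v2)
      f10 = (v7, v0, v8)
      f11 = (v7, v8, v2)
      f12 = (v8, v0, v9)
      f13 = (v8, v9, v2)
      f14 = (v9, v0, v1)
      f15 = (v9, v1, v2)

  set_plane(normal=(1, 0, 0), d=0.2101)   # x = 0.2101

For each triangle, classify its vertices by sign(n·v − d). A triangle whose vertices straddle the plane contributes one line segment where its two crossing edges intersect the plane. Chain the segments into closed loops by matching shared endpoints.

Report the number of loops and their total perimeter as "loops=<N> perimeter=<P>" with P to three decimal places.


loops=1 perimeter=7.668

Straddling triangles (8 of 16):
  (v1,v0,v3) [+-+] → (0.2101, 0, 0)–(0.2101, 0.2101, 0)  len=0.2101
  (v1,v3,v2) [++-] → (0.2101, 0.2101, 2.42628)–(0.2101, 0, 2.71443)  len=0.3566
  (v3,v0,v4) [+--] → (0.2101, 0.2101, 0)–(0.2101, 0.942966, 0)  len=0.7329
  (v3,v4,v2) [+--] → (0.2101, 0.942966, 0)–(0.2101, 0.2101, 2.42628)  len=2.5345
  (v8,v0,v9) [--+] → (0.2101, -0.2101, 0)–(0.2101, -0.942966, 0)  len=0.7329
  (v8,v9,v2) [-+-] → (0.2101, -0.942966, 0)–(0.2101, -0.2101, 2.42628)  len=2.5345
  (v9,v0,v1) [+-+] → (0.2101, -0.2101, 0)–(0.2101, 0, 0)  len=0.2101
  (v9,v1,v2) [++-] → (0.2101, 0, 2.71443)–(0.2101, -0.2101, 2.42628)  len=0.3566

Chained into 1 loop(s):
  loop 1: 8 segments, perimeter = 7.6682
Total perimeter = 7.668


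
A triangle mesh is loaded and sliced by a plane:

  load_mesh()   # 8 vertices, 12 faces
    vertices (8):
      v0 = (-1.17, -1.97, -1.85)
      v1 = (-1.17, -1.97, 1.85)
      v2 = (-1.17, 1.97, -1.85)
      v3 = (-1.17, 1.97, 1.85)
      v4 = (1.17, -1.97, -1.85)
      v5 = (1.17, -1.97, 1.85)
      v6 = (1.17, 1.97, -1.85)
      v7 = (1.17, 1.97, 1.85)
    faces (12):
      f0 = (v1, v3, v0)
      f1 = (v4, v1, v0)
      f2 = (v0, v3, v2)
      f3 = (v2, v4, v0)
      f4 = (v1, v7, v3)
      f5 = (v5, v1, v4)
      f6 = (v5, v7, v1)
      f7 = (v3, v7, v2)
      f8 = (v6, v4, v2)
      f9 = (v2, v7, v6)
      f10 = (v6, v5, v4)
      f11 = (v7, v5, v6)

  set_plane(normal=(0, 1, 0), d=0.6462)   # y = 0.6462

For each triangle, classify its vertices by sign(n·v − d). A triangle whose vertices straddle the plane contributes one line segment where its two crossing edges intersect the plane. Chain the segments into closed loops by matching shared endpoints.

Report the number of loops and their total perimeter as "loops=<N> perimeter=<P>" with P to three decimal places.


Straddling triangles (8 of 12):
  (v1,v3,v0) [-+-] → (-1.17, 0.6462, 1.85)–(-1.17, 0.6462, 0.606838)  len=1.2432
  (v0,v3,v2) [-++] → (-1.17, 0.6462, 0.606838)–(-1.17, 0.6462, -1.85)  len=2.4568
  (v2,v4,v0) [+--] → (-0.383784, 0.6462, -1.85)–(-1.17, 0.6462, -1.85)  len=0.7862
  (v1,v7,v3) [-++] → (0.383784, 0.6462, 1.85)–(-1.17, 0.6462, 1.85)  len=1.5538
  (v5,v7,v1) [-+-] → (1.17, 0.6462, 1.85)–(0.383784, 0.6462, 1.85)  len=0.7862
  (v6,v4,v2) [+-+] → (1.17, 0.6462, -1.85)–(-0.383784, 0.6462, -1.85)  len=1.5538
  (v6,v5,v4) [+--] → (1.17, 0.6462, -0.606838)–(1.17, 0.6462, -1.85)  len=1.2432
  (v7,v5,v6) [+-+] → (1.17, 0.6462, 1.85)–(1.17, 0.6462, -0.606838)  len=2.4568

Chained into 1 loop(s):
  loop 1: 8 segments, perimeter = 12.0800
Total perimeter = 12.080

loops=1 perimeter=12.080


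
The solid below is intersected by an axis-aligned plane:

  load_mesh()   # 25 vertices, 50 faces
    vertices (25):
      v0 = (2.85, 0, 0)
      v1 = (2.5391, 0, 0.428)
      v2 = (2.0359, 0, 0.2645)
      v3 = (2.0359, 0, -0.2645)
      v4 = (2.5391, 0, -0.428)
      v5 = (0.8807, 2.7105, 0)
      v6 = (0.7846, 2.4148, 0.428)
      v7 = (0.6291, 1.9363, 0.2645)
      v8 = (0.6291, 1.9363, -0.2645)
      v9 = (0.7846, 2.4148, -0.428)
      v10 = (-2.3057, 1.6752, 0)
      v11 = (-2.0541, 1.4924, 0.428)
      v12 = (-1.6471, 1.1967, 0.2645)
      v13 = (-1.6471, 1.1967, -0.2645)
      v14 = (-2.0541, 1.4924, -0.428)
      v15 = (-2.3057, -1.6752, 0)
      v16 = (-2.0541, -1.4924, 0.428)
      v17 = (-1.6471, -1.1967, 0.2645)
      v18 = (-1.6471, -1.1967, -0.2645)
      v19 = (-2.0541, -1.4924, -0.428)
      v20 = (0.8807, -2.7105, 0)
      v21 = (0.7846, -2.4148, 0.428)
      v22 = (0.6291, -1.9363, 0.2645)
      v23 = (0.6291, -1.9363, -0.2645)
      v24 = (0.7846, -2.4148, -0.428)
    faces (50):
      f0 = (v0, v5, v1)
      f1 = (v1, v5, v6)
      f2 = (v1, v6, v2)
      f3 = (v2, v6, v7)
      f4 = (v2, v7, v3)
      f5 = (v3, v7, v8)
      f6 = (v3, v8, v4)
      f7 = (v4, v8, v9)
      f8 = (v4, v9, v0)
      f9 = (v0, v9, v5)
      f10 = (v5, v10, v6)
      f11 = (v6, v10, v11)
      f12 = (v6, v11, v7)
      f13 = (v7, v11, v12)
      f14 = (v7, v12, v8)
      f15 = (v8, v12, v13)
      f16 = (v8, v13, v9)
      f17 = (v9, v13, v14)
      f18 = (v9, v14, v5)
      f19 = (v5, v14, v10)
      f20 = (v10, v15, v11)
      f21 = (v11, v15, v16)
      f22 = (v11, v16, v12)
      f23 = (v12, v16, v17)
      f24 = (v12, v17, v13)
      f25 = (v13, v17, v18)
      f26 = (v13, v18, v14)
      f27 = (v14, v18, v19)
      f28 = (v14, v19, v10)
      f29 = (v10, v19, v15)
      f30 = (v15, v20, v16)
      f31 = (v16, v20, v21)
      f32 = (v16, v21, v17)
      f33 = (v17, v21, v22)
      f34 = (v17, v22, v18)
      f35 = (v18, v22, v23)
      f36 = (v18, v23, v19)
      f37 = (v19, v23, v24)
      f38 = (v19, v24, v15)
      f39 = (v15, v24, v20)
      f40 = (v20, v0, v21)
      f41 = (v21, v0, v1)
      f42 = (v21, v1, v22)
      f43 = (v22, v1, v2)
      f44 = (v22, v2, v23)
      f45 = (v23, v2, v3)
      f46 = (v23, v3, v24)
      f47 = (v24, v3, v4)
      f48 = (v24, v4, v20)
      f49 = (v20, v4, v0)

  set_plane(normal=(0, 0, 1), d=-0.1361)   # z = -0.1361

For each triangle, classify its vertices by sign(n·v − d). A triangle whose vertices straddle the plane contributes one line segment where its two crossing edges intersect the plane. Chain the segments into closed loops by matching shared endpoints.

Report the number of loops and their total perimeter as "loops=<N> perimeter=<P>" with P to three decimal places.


loops=2 perimeter=28.138

Straddling triangles (20 of 50):
  (v2,v7,v3) [++-] → (1.69444, 0.469983, -0.1361)–(2.0359, 0, -0.1361)  len=0.5809
  (v3,v7,v8) [-+-] → (1.69444, 0.469983, -0.1361)–(0.6291, 1.9363, -0.1361)  len=1.8125
  (v4,v9,v0) [--+] → (2.19322, 0.767884, -0.1361)–(2.75114, 0, -0.1361)  len=0.9492
  (v0,v9,v5) [+-+] → (2.19322, 0.767884, -0.1361)–(0.850141, 2.61647, -0.1361)  len=2.2850
  (v7,v12,v8) [++-] → (0.0766159, 1.75678, -0.1361)–(0.6291, 1.9363, -0.1361)  len=0.5809
  (v8,v12,v13) [-+-] → (0.0766159, 1.75678, -0.1361)–(-1.6471, 1.1967, -0.1361)  len=1.8124
  (v9,v14,v5) [--+] → (-0.052539, 2.32316, -0.1361)–(0.850141, 2.61647, -0.1361)  len=0.9491
  (v5,v14,v10) [+-+] → (-0.052539, 2.32316, -0.1361)–(-2.22569, 1.61707, -0.1361)  len=2.2850
  (v12,v17,v13) [++-] → (-1.6471, 0.615769, -0.1361)–(-1.6471, 1.1967, -0.1361)  len=0.5809
  (v13,v17,v18) [-+-] → (-1.6471, 0.615769, -0.1361)–(-1.6471, -1.1967, -0.1361)  len=1.8125
  (v14,v19,v10) [--+] → (-2.22569, 0.667933, -0.1361)–(-2.22569, 1.61707, -0.1361)  len=0.9491
  (v10,v19,v15) [+-+] → (-2.22569, 0.667933, -0.1361)–(-2.22569, -1.61707, -0.1361)  len=2.2850
  (v17,v22,v18) [++-] → (-1.09462, -1.37622, -0.1361)–(-1.6471, -1.1967, -0.1361)  len=0.5809
  (v18,v22,v23) [-+-] → (-1.09462, -1.37622, -0.1361)–(0.6291, -1.9363, -0.1361)  len=1.8124
  (v19,v24,v15) [--+] → (-1.32301, -1.91039, -0.1361)–(-2.22569, -1.61707, -0.1361)  len=0.9491
  (v15,v24,v20) [+-+] → (-1.32301, -1.91039, -0.1361)–(0.850141, -2.61647, -0.1361)  len=2.2850
  (v22,v2,v23) [++-] → (0.970561, -1.46632, -0.1361)–(0.6291, -1.9363, -0.1361)  len=0.5809
  (v23,v2,v3) [-+-] → (0.970561, -1.46632, -0.1361)–(2.0359, 0, -0.1361)  len=1.8125
  (v24,v4,v20) [--+] → (1.40806, -1.84859, -0.1361)–(0.850141, -2.61647, -0.1361)  len=0.9492
  (v20,v4,v0) [+-+] → (1.40806, -1.84859, -0.1361)–(2.75114, 0, -0.1361)  len=2.2850

Chained into 2 loop(s):
  loop 1: 10 segments, perimeter = 11.9669
  loop 2: 10 segments, perimeter = 16.1707
Total perimeter = 28.138


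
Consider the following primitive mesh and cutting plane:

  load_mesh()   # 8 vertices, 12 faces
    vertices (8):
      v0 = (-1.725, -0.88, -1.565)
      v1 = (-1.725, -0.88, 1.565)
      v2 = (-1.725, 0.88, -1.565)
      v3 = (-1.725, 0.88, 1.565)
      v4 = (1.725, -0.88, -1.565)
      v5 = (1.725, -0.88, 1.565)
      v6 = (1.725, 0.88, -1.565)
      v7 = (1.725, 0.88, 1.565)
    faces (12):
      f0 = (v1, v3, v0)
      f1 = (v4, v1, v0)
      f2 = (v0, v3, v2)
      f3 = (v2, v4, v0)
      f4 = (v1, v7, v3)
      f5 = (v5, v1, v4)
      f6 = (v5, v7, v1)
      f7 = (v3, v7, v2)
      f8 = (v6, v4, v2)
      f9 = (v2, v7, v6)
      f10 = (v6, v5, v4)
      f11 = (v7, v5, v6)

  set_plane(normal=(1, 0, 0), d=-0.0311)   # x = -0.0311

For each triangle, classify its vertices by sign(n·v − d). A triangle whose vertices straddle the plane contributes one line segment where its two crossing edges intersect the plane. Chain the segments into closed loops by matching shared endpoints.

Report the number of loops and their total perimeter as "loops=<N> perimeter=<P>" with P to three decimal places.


Straddling triangles (8 of 12):
  (v4,v1,v0) [+--] → (-0.0311, -0.88, 0.0282154)–(-0.0311, -0.88, -1.565)  len=1.5932
  (v2,v4,v0) [-+-] → (-0.0311, 0.0158655, -1.565)–(-0.0311, -0.88, -1.565)  len=0.8959
  (v1,v7,v3) [-+-] → (-0.0311, -0.0158655, 1.565)–(-0.0311, 0.88, 1.565)  len=0.8959
  (v5,v1,v4) [+-+] → (-0.0311, -0.88, 1.565)–(-0.0311, -0.88, 0.0282154)  len=1.5368
  (v5,v7,v1) [++-] → (-0.0311, -0.0158655, 1.565)–(-0.0311, -0.88, 1.565)  len=0.8641
  (v3,v7,v2) [-+-] → (-0.0311, 0.88, 1.565)–(-0.0311, 0.88, -0.0282154)  len=1.5932
  (v6,v4,v2) [++-] → (-0.0311, 0.0158655, -1.565)–(-0.0311, 0.88, -1.565)  len=0.8641
  (v2,v7,v6) [-++] → (-0.0311, 0.88, -0.0282154)–(-0.0311, 0.88, -1.565)  len=1.5368

Chained into 1 loop(s):
  loop 1: 8 segments, perimeter = 9.7800
Total perimeter = 9.780

loops=1 perimeter=9.780


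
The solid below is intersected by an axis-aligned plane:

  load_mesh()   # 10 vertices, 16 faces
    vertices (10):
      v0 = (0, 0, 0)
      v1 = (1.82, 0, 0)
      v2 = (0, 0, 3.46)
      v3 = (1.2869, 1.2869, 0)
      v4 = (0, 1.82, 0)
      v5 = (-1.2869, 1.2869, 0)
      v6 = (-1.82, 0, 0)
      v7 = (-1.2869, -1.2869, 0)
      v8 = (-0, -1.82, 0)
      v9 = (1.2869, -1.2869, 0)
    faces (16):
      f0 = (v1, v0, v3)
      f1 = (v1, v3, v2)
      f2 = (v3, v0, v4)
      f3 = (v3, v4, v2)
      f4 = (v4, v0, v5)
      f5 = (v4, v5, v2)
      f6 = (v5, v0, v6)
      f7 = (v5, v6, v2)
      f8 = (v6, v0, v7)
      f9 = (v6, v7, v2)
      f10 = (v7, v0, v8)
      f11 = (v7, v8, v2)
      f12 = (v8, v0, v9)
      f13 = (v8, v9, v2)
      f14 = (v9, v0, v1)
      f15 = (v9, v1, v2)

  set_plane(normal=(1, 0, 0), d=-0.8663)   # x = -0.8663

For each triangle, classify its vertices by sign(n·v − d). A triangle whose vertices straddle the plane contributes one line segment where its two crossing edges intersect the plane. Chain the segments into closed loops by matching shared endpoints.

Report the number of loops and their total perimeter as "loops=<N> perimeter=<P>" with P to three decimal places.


Straddling triangles (8 of 16):
  (v4,v0,v5) [++-] → (-0.8663, 0.8663, 0)–(-0.8663, 1.46113, 0)  len=0.5948
  (v4,v5,v2) [+-+] → (-0.8663, 1.46113, 0)–(-0.8663, 0.8663, 1.13084)  len=1.2777
  (v5,v0,v6) [-+-] → (-0.8663, 0.8663, 0)–(-0.8663, 0, 0)  len=0.8663
  (v5,v6,v2) [--+] → (-0.8663, 0, 1.81308)–(-0.8663, 0.8663, 1.13084)  len=1.1027
  (v6,v0,v7) [-+-] → (-0.8663, 0, 0)–(-0.8663, -0.8663, 0)  len=0.8663
  (v6,v7,v2) [--+] → (-0.8663, -0.8663, 1.13084)–(-0.8663, 0, 1.81308)  len=1.1027
  (v7,v0,v8) [-++] → (-0.8663, -0.8663, 0)–(-0.8663, -1.46113, 0)  len=0.5948
  (v7,v8,v2) [-++] → (-0.8663, -1.46113, 0)–(-0.8663, -0.8663, 1.13084)  len=1.2777

Chained into 1 loop(s):
  loop 1: 8 segments, perimeter = 7.6831
Total perimeter = 7.683

loops=1 perimeter=7.683


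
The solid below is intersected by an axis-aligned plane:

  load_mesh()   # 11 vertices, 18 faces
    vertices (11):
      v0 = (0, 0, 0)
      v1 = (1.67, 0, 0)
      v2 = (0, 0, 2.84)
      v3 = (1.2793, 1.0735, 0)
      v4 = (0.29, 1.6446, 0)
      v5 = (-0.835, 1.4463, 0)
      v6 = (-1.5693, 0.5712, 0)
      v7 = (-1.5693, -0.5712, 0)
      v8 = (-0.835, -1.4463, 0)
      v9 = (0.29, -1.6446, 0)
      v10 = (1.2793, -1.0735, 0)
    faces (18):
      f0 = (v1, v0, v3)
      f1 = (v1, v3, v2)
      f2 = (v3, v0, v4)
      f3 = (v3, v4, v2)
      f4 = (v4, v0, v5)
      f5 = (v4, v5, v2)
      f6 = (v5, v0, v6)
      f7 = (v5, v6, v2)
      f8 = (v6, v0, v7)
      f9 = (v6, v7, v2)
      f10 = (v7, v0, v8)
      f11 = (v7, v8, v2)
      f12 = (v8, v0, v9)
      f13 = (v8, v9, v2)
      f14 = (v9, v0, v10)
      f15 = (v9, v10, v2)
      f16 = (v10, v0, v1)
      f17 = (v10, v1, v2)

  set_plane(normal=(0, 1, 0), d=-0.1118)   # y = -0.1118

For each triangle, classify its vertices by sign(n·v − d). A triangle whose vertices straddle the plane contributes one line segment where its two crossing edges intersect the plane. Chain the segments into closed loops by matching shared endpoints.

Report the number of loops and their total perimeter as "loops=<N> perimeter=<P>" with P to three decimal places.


Straddling triangles (10 of 18):
  (v6,v0,v7) [++-] → (-0.307156, -0.1118, 0)–(-1.5693, -0.1118, 0)  len=1.2621
  (v6,v7,v2) [+-+] → (-1.5693, -0.1118, 0)–(-0.307156, -0.1118, 2.28413)  len=2.6096
  (v7,v0,v8) [-+-] → (-0.307156, -0.1118, 0)–(-0.0645461, -0.1118, 0)  len=0.2426
  (v7,v8,v2) [--+] → (-0.0645461, -0.1118, 2.62047)–(-0.307156, -0.1118, 2.28413)  len=0.4147
  (v8,v0,v9) [-+-] → (-0.0645461, -0.1118, 0)–(0.0197142, -0.1118, 0)  len=0.0843
  (v8,v9,v2) [--+] → (0.0197142, -0.1118, 2.64694)–(-0.0645461, -0.1118, 2.62047)  len=0.0883
  (v9,v0,v10) [-+-] → (0.0197142, -0.1118, 0)–(0.133233, -0.1118, 0)  len=0.1135
  (v9,v10,v2) [--+] → (0.133233, -0.1118, 2.54423)–(0.0197142, -0.1118, 2.64694)  len=0.1531
  (v10,v0,v1) [-++] → (0.133233, -0.1118, 0)–(1.62931, -0.1118, 0)  len=1.4961
  (v10,v1,v2) [-++] → (1.62931, -0.1118, 0)–(0.133233, -0.1118, 2.54423)  len=2.9515

Chained into 1 loop(s):
  loop 1: 10 segments, perimeter = 9.4159
Total perimeter = 9.416

loops=1 perimeter=9.416


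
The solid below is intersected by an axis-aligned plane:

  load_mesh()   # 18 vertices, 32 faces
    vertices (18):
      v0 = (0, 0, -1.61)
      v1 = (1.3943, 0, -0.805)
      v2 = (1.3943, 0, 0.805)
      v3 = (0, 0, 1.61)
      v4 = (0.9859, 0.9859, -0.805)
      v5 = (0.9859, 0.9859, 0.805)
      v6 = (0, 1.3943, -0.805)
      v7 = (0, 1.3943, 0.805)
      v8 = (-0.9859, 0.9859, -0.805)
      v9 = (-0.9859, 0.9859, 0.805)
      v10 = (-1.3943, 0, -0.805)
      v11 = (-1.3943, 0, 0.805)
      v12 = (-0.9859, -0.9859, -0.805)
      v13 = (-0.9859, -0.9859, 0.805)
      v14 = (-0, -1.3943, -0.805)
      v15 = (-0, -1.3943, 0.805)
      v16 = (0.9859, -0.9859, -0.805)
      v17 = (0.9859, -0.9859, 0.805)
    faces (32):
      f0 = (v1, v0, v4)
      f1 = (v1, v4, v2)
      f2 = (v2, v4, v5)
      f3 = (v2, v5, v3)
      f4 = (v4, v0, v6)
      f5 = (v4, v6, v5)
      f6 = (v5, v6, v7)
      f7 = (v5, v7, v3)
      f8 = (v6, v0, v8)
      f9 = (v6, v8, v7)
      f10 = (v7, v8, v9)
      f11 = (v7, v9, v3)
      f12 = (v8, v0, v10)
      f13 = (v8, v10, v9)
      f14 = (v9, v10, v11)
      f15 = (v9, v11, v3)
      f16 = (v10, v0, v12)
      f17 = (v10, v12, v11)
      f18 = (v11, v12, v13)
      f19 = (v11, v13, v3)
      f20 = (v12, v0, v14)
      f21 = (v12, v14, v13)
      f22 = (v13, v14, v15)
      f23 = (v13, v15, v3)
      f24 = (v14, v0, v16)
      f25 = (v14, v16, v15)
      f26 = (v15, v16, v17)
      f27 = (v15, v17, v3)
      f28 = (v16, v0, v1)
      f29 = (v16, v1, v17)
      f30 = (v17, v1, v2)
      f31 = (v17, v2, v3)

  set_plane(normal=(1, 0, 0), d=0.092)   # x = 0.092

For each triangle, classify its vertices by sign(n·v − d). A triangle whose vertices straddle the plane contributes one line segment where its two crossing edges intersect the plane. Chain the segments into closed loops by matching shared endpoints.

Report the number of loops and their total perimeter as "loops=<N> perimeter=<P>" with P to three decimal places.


loops=1 perimeter=9.437

Straddling triangles (12 of 32):
  (v1,v0,v4) [+-+] → (0.092, 0, -1.55688)–(0.092, 0.092, -1.53488)  len=0.0946
  (v2,v5,v3) [++-] → (0.092, 0.092, 1.53488)–(0.092, 0, 1.55688)  len=0.0946
  (v4,v0,v6) [+--] → (0.092, 0.092, -1.53488)–(0.092, 1.35619, -0.805)  len=1.4598
  (v4,v6,v5) [+-+] → (0.092, 1.35619, -0.805)–(0.092, 1.35619, -0.654762)  len=0.1502
  (v5,v6,v7) [+--] → (0.092, 1.35619, -0.654762)–(0.092, 1.35619, 0.805)  len=1.4598
  (v5,v7,v3) [+--] → (0.092, 1.35619, 0.805)–(0.092, 0.092, 1.53488)  len=1.4598
  (v14,v0,v16) [--+] → (0.092, -0.092, -1.53488)–(0.092, -1.35619, -0.805)  len=1.4598
  (v14,v16,v15) [-+-] → (0.092, -1.35619, -0.805)–(0.092, -1.35619, 0.654762)  len=1.4598
  (v15,v16,v17) [-++] → (0.092, -1.35619, 0.654762)–(0.092, -1.35619, 0.805)  len=0.1502
  (v15,v17,v3) [-+-] → (0.092, -1.35619, 0.805)–(0.092, -0.092, 1.53488)  len=1.4598
  (v16,v0,v1) [+-+] → (0.092, -0.092, -1.53488)–(0.092, 0, -1.55688)  len=0.0946
  (v17,v2,v3) [++-] → (0.092, 0, 1.55688)–(0.092, -0.092, 1.53488)  len=0.0946

Chained into 1 loop(s):
  loop 1: 12 segments, perimeter = 9.4374
Total perimeter = 9.437


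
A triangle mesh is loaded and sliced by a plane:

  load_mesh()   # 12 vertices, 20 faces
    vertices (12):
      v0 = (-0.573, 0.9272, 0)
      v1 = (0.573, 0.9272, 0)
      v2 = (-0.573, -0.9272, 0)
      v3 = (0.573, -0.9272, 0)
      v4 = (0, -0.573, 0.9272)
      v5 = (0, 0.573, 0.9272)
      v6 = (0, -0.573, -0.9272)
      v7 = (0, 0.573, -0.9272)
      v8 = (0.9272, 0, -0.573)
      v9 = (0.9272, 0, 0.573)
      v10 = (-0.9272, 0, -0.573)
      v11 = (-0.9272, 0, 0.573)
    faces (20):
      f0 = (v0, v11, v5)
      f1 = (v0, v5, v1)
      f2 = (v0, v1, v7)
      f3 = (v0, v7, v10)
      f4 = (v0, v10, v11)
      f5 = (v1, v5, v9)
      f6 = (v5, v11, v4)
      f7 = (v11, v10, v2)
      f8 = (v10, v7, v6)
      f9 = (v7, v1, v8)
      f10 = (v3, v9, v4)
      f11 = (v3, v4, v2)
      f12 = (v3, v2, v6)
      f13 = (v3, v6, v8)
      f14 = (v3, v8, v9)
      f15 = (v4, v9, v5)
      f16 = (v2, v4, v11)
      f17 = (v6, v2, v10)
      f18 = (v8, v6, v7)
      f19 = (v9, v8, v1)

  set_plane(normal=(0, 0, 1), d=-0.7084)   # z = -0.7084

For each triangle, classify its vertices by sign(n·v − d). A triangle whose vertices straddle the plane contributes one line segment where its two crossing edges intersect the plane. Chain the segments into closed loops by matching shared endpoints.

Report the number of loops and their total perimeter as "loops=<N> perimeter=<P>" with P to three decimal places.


loops=1 perimeter=3.892

Straddling triangles (8 of 20):
  (v0,v1,v7) [++-] → (0.135216, 0.656584, -0.7084)–(-0.135216, 0.656584, -0.7084)  len=0.2704
  (v0,v7,v10) [+-+] → (-0.135216, 0.656584, -0.7084)–(-0.572759, 0.219041, -0.7084)  len=0.6188
  (v10,v7,v6) [+--] → (-0.572759, 0.219041, -0.7084)–(-0.572759, -0.219041, -0.7084)  len=0.4381
  (v7,v1,v8) [-++] → (0.135216, 0.656584, -0.7084)–(0.572759, 0.219041, -0.7084)  len=0.6188
  (v3,v2,v6) [++-] → (-0.135216, -0.656584, -0.7084)–(0.135216, -0.656584, -0.7084)  len=0.2704
  (v3,v6,v8) [+-+] → (0.135216, -0.656584, -0.7084)–(0.572759, -0.219041, -0.7084)  len=0.6188
  (v6,v2,v10) [-++] → (-0.135216, -0.656584, -0.7084)–(-0.572759, -0.219041, -0.7084)  len=0.6188
  (v8,v6,v7) [+--] → (0.572759, -0.219041, -0.7084)–(0.572759, 0.219041, -0.7084)  len=0.4381

Chained into 1 loop(s):
  loop 1: 8 segments, perimeter = 3.8921
Total perimeter = 3.892


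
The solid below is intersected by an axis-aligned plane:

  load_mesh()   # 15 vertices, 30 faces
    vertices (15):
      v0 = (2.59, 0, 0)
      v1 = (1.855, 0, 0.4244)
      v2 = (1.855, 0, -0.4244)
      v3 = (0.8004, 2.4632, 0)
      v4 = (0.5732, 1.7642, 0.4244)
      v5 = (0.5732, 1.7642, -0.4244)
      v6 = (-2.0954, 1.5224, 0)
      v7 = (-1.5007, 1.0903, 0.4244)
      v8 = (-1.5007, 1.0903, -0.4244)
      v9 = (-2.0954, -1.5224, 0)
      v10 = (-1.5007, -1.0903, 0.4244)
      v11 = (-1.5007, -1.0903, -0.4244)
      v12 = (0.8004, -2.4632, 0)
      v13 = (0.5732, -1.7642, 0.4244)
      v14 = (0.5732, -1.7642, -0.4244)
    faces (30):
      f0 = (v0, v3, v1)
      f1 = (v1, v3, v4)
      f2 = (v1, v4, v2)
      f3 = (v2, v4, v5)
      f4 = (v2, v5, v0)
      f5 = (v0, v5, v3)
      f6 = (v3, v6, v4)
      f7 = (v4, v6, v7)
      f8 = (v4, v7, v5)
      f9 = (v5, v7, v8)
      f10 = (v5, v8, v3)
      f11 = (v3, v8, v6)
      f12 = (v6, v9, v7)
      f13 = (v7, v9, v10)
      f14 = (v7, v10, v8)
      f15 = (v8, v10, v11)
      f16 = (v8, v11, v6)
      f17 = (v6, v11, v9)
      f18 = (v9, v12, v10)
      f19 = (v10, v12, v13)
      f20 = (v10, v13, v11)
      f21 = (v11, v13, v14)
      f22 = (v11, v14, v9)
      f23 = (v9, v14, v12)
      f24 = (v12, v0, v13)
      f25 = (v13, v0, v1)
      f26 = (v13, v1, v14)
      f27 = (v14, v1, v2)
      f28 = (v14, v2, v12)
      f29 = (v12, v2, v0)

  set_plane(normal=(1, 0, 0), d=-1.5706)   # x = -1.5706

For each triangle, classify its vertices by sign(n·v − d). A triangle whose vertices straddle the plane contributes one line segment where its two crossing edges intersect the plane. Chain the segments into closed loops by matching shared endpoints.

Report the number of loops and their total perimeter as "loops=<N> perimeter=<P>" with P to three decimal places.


Straddling triangles (10 of 30):
  (v3,v6,v4) [+-+] → (-1.5706, 1.6929, 0)–(-1.5706, 1.56995, 0.0834614)  len=0.1486
  (v4,v6,v7) [+-+] → (-1.5706, 1.56995, 0.0834614)–(-1.5706, 1.14109, 0.374517)  len=0.5183
  (v3,v8,v6) [++-] → (-1.5706, 1.14109, -0.374517)–(-1.5706, 1.6929, 0)  len=0.6669
  (v6,v9,v7) [--+] → (-1.5706, 0.783208, 0.374517)–(-1.5706, 1.14109, 0.374517)  len=0.3579
  (v7,v9,v10) [+-+] → (-1.5706, 0.783208, 0.374517)–(-1.5706, -1.14109, 0.374517)  len=1.9243
  (v8,v11,v6) [++-] → (-1.5706, -0.783208, -0.374517)–(-1.5706, 1.14109, -0.374517)  len=1.9243
  (v6,v11,v9) [-+-] → (-1.5706, -0.783208, -0.374517)–(-1.5706, -1.14109, -0.374517)  len=0.3579
  (v9,v12,v10) [-++] → (-1.5706, -1.6929, 0)–(-1.5706, -1.14109, 0.374517)  len=0.6669
  (v11,v14,v9) [++-] → (-1.5706, -1.56995, -0.0834614)–(-1.5706, -1.14109, -0.374517)  len=0.5183
  (v9,v14,v12) [-++] → (-1.5706, -1.56995, -0.0834614)–(-1.5706, -1.6929, 0)  len=0.1486

Chained into 1 loop(s):
  loop 1: 10 segments, perimeter = 7.2320
Total perimeter = 7.232

loops=1 perimeter=7.232


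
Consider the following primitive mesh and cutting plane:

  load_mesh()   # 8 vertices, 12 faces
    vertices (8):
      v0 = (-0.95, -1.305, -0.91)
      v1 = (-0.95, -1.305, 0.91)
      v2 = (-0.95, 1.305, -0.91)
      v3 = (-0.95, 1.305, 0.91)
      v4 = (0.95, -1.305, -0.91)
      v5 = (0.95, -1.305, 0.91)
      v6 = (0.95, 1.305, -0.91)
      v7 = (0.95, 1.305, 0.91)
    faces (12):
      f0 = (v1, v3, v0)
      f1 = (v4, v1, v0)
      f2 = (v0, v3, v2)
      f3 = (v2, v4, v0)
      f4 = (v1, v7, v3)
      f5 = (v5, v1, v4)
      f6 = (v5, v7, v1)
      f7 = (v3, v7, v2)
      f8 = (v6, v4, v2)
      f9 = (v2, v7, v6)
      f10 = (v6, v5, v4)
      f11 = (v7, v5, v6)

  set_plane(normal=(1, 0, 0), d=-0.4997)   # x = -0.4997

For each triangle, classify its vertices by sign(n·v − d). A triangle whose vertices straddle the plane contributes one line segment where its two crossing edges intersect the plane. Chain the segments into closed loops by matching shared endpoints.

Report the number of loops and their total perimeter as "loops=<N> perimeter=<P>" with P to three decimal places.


loops=1 perimeter=8.860

Straddling triangles (8 of 12):
  (v4,v1,v0) [+--] → (-0.4997, -1.305, 0.47866)–(-0.4997, -1.305, -0.91)  len=1.3887
  (v2,v4,v0) [-+-] → (-0.4997, 0.68643, -0.91)–(-0.4997, -1.305, -0.91)  len=1.9914
  (v1,v7,v3) [-+-] → (-0.4997, -0.68643, 0.91)–(-0.4997, 1.305, 0.91)  len=1.9914
  (v5,v1,v4) [+-+] → (-0.4997, -1.305, 0.91)–(-0.4997, -1.305, 0.47866)  len=0.4313
  (v5,v7,v1) [++-] → (-0.4997, -0.68643, 0.91)–(-0.4997, -1.305, 0.91)  len=0.6186
  (v3,v7,v2) [-+-] → (-0.4997, 1.305, 0.91)–(-0.4997, 1.305, -0.47866)  len=1.3887
  (v6,v4,v2) [++-] → (-0.4997, 0.68643, -0.91)–(-0.4997, 1.305, -0.91)  len=0.6186
  (v2,v7,v6) [-++] → (-0.4997, 1.305, -0.47866)–(-0.4997, 1.305, -0.91)  len=0.4313

Chained into 1 loop(s):
  loop 1: 8 segments, perimeter = 8.8600
Total perimeter = 8.860


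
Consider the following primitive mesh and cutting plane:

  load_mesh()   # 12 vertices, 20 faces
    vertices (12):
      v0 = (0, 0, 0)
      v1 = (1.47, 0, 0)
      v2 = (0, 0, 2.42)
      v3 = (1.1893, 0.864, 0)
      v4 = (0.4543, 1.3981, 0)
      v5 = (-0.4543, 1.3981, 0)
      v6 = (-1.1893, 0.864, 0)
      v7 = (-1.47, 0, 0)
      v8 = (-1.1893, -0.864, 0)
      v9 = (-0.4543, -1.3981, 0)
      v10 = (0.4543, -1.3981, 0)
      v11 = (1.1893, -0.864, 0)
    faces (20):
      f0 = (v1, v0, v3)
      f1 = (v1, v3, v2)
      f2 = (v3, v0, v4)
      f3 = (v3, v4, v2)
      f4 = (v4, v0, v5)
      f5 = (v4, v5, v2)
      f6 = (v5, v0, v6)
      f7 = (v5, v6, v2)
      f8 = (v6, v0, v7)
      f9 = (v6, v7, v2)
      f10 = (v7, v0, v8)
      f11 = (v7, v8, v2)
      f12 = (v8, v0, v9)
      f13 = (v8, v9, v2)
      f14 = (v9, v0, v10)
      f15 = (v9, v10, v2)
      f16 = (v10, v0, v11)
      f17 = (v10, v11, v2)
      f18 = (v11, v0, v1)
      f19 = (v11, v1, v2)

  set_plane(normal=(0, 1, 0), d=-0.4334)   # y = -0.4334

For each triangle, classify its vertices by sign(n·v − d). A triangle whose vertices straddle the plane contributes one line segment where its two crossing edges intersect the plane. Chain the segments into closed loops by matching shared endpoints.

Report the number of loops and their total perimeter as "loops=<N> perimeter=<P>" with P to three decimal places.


loops=1 perimeter=7.063

Straddling triangles (10 of 20):
  (v7,v0,v8) [++-] → (-0.596577, -0.4334, 0)–(-1.3292, -0.4334, 0)  len=0.7326
  (v7,v8,v2) [+-+] → (-1.3292, -0.4334, 0)–(-0.596577, -0.4334, 1.20608)  len=1.4112
  (v8,v0,v9) [-+-] → (-0.596577, -0.4334, 0)–(-0.140829, -0.4334, 0)  len=0.4557
  (v8,v9,v2) [--+] → (-0.140829, -0.4334, 1.66982)–(-0.596577, -0.4334, 1.20608)  len=0.6502
  (v9,v0,v10) [-+-] → (-0.140829, -0.4334, 0)–(0.140829, -0.4334, 0)  len=0.2817
  (v9,v10,v2) [--+] → (0.140829, -0.4334, 1.66982)–(-0.140829, -0.4334, 1.66982)  len=0.2817
  (v10,v0,v11) [-+-] → (0.140829, -0.4334, 0)–(0.596577, -0.4334, 0)  len=0.4557
  (v10,v11,v2) [--+] → (0.596577, -0.4334, 1.20608)–(0.140829, -0.4334, 1.66982)  len=0.6502
  (v11,v0,v1) [-++] → (0.596577, -0.4334, 0)–(1.3292, -0.4334, 0)  len=0.7326
  (v11,v1,v2) [-++] → (1.3292, -0.4334, 0)–(0.596577, -0.4334, 1.20608)  len=1.4112

Chained into 1 loop(s):
  loop 1: 10 segments, perimeter = 7.0628
Total perimeter = 7.063


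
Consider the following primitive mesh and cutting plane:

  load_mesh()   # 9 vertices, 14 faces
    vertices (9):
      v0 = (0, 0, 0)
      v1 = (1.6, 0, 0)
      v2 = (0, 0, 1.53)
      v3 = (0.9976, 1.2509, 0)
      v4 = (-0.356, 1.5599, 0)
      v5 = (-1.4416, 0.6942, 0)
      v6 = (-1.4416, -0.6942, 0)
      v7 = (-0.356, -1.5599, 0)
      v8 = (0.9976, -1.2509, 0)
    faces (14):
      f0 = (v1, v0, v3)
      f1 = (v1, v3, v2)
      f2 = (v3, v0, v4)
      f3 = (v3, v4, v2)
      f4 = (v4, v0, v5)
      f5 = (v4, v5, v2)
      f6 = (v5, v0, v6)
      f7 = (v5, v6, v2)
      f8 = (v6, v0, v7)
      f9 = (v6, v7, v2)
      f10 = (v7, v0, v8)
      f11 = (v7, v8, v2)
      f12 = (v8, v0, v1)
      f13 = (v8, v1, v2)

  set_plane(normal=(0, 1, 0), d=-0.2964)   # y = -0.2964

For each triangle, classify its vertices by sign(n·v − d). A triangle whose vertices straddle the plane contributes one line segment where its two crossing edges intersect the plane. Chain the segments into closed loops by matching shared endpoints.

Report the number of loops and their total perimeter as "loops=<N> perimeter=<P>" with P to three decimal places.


Straddling triangles (8 of 14):
  (v5,v0,v6) [++-] → (-0.615515, -0.2964, 0)–(-1.4416, -0.2964, 0)  len=0.8261
  (v5,v6,v2) [+-+] → (-1.4416, -0.2964, 0)–(-0.615515, -0.2964, 0.876742)  len=1.2046
  (v6,v0,v7) [-+-] → (-0.615515, -0.2964, 0)–(-0.0676443, -0.2964, 0)  len=0.5479
  (v6,v7,v2) [--+] → (-0.0676443, -0.2964, 1.23928)–(-0.615515, -0.2964, 0.876742)  len=0.6570
  (v7,v0,v8) [-+-] → (-0.0676443, -0.2964, 0)–(0.236381, -0.2964, 0)  len=0.3040
  (v7,v8,v2) [--+] → (0.236381, -0.2964, 1.16747)–(-0.0676443, -0.2964, 1.23928)  len=0.3124
  (v8,v0,v1) [-++] → (0.236381, -0.2964, 0)–(1.45726, -0.2964, 0)  len=1.2209
  (v8,v1,v2) [-++] → (1.45726, -0.2964, 0)–(0.236381, -0.2964, 1.16747)  len=1.6892

Chained into 1 loop(s):
  loop 1: 8 segments, perimeter = 6.7621
Total perimeter = 6.762

loops=1 perimeter=6.762


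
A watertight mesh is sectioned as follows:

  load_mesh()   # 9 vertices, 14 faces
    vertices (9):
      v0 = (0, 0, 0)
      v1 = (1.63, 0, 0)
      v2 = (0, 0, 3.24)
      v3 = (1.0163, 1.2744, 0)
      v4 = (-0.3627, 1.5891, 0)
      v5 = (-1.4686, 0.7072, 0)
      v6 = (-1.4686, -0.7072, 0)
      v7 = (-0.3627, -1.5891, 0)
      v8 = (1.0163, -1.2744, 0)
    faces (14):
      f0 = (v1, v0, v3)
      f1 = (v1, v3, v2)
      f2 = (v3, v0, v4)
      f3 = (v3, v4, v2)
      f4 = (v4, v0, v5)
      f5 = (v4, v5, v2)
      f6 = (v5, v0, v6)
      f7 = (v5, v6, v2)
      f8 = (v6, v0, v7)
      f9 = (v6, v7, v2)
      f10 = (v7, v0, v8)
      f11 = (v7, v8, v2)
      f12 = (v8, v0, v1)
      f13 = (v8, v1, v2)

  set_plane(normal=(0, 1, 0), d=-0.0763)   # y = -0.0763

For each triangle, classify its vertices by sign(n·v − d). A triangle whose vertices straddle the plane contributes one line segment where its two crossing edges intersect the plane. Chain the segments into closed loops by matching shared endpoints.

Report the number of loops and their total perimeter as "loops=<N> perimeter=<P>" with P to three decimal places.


loops=1 perimeter=9.972

Straddling triangles (8 of 14):
  (v5,v0,v6) [++-] → (-0.158448, -0.0763, 0)–(-1.4686, -0.0763, 0)  len=1.3102
  (v5,v6,v2) [+-+] → (-1.4686, -0.0763, 0)–(-0.158448, -0.0763, 2.89044)  len=3.1735
  (v6,v0,v7) [-+-] → (-0.158448, -0.0763, 0)–(-0.0174149, -0.0763, 0)  len=0.1410
  (v6,v7,v2) [--+] → (-0.0174149, -0.0763, 3.08443)–(-0.158448, -0.0763, 2.89044)  len=0.2398
  (v7,v0,v8) [-+-] → (-0.0174149, -0.0763, 0)–(0.0608472, -0.0763, 0)  len=0.0783
  (v7,v8,v2) [--+] → (0.0608472, -0.0763, 3.04602)–(-0.0174149, -0.0763, 3.08443)  len=0.0872
  (v8,v0,v1) [-++] → (0.0608472, -0.0763, 0)–(1.59326, -0.0763, 0)  len=1.5324
  (v8,v1,v2) [-++] → (1.59326, -0.0763, 0)–(0.0608472, -0.0763, 3.04602)  len=3.4098

Chained into 1 loop(s):
  loop 1: 8 segments, perimeter = 9.9722
Total perimeter = 9.972


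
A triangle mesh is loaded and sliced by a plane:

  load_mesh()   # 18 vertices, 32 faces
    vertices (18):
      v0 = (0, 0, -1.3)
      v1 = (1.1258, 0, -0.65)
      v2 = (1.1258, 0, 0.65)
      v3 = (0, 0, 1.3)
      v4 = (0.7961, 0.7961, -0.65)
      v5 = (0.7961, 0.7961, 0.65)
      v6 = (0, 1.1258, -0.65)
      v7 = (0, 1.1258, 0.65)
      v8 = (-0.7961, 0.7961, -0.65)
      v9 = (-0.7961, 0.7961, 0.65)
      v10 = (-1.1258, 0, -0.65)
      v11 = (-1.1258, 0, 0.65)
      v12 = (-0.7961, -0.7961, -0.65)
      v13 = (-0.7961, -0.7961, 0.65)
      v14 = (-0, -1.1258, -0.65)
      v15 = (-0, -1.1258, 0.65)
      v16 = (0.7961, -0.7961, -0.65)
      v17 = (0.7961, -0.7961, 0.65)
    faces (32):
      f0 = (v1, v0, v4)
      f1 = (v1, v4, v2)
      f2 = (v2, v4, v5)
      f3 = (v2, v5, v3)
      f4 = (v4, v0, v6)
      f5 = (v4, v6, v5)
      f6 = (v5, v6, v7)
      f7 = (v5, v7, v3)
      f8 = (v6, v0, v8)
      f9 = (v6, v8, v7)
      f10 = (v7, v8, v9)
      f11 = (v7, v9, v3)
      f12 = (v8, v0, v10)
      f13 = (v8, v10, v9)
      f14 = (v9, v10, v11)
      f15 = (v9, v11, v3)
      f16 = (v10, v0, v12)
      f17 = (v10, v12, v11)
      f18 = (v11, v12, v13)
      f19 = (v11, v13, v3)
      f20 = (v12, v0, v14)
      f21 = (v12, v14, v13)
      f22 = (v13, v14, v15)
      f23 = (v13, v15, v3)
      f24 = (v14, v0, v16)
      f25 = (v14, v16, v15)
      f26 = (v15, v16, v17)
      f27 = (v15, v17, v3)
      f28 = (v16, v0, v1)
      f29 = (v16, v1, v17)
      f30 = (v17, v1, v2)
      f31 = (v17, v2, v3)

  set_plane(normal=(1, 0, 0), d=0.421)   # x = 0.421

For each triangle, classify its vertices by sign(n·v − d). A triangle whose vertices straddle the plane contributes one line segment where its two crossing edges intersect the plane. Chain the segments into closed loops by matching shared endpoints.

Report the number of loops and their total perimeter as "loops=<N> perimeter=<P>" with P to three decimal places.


Straddling triangles (12 of 32):
  (v1,v0,v4) [+-+] → (0.421, 0, -1.05693)–(0.421, 0.421, -0.956262)  len=0.4329
  (v2,v5,v3) [++-] → (0.421, 0.421, 0.956262)–(0.421, 0, 1.05693)  len=0.4329
  (v4,v0,v6) [+--] → (0.421, 0.421, -0.956262)–(0.421, 0.951445, -0.65)  len=0.6125
  (v4,v6,v5) [+-+] → (0.421, 0.951445, -0.65)–(0.421, 0.951445, 0.0374764)  len=0.6875
  (v5,v6,v7) [+--] → (0.421, 0.951445, 0.0374764)–(0.421, 0.951445, 0.65)  len=0.6125
  (v5,v7,v3) [+--] → (0.421, 0.951445, 0.65)–(0.421, 0.421, 0.956262)  len=0.6125
  (v14,v0,v16) [--+] → (0.421, -0.421, -0.956262)–(0.421, -0.951445, -0.65)  len=0.6125
  (v14,v16,v15) [-+-] → (0.421, -0.951445, -0.65)–(0.421, -0.951445, -0.0374764)  len=0.6125
  (v15,v16,v17) [-++] → (0.421, -0.951445, -0.0374764)–(0.421, -0.951445, 0.65)  len=0.6875
  (v15,v17,v3) [-+-] → (0.421, -0.951445, 0.65)–(0.421, -0.421, 0.956262)  len=0.6125
  (v16,v0,v1) [+-+] → (0.421, -0.421, -0.956262)–(0.421, 0, -1.05693)  len=0.4329
  (v17,v2,v3) [++-] → (0.421, 0, 1.05693)–(0.421, -0.421, 0.956262)  len=0.4329

Chained into 1 loop(s):
  loop 1: 12 segments, perimeter = 6.7815
Total perimeter = 6.782

loops=1 perimeter=6.782
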